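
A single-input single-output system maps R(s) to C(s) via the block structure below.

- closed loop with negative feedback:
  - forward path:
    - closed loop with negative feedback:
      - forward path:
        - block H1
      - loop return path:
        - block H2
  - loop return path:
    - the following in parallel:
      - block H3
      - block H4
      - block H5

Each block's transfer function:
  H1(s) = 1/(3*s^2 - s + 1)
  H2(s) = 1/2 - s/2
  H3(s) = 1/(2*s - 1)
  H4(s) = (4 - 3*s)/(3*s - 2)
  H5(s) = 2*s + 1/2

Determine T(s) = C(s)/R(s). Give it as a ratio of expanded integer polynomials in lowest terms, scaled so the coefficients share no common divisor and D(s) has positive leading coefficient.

Reducing step by step:

Step 1 - reduce the feedback loop with forward H1 and return H2 gives 2/(6*s^2 - 3*s + 3)
Step 2 - parallel reduction of H3, H4, H5 gives (24*s^3 - 34*s^2 + 29*s - 10)/(12*s^2 - 14*s + 4)
Step 3 - feedback reduction of [H1/(1+H1*H2)], (H3+H4+H5), giving the overall T(s)

Answer: (12*s^2 - 14*s + 4)/(36*s^4 - 36*s^3 + 17*s^2 + 2*s - 4)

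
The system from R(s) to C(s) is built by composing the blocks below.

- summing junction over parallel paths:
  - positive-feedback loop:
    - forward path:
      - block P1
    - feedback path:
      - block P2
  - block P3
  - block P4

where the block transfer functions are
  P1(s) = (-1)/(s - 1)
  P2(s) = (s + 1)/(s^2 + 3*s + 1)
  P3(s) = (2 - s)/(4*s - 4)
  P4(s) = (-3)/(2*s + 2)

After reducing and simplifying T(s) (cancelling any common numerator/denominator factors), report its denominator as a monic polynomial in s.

Step 1: close the feedback loop around P1, P2; result (-s^2 - 3*s - 1)/(s^3 + 2*s^2 - s)
Step 2: parallel reduction of [P1/(1-P1*P2)], P3, P4; result (-s^5 - 11*s^4 - 13*s^3 + 21*s^2 + 4*s + 4)/(4*s^5 + 8*s^4 - 8*s^3 - 8*s^2 + 4*s)
T(s) is the step-2 result (common factors already cancelled). Leading coefficient of the denominator: 4. Divide through by 4 for the monic polynomial.

Therefore the answer is s^5 + 2*s^4 - 2*s^3 - 2*s^2 + s.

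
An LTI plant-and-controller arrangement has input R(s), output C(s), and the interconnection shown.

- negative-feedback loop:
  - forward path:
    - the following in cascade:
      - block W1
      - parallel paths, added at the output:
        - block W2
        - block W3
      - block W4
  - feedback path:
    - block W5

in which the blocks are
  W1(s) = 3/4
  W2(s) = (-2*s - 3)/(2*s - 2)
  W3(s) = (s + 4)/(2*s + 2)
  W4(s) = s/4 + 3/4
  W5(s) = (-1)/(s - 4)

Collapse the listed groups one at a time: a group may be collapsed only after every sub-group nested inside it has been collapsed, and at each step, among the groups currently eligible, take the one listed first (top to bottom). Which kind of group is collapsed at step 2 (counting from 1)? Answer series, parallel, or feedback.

Step 1 - combine W2, W3 in parallel
Step 2 - combine W1, (W2+W3), W4 in series
Step 3 - feedback reduction of (W1*(W2+W3)*W4), W5
Step 2: series.

Hence the answer: series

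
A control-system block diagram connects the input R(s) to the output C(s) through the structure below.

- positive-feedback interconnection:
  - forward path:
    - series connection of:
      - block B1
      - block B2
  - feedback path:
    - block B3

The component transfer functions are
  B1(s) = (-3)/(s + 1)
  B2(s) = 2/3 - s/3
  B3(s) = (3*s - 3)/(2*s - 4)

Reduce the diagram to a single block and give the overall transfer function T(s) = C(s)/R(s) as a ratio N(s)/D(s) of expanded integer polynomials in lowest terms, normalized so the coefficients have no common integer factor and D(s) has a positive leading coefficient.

Answer: (4 - 2*s)/(s - 5)

Working:
(1) combine B1, B2 in series gives (s - 2)/(s + 1)
(2) close the feedback loop around (B1*B2), B3: this yields T(s), and no further normalization is needed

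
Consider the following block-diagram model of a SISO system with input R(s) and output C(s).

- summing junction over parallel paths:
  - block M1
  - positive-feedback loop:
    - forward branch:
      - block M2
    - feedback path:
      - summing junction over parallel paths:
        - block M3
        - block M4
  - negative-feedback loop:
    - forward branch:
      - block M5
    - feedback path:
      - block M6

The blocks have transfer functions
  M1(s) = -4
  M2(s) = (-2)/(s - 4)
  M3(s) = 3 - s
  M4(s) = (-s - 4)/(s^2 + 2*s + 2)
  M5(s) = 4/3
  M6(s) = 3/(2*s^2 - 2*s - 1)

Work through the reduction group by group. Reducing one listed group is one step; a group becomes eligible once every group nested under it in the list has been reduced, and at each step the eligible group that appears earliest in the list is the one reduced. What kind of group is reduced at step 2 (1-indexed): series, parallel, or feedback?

1. sum the parallel branches M3, M4
2. reduce the feedback loop with forward M2 and return (M3+M4)
3. apply the feedback formula to M5, M6
4. parallel reduction of M1, [M2/(1-M2*(M3+M4))], [M5/(1+M5*M6)]
Step 2: feedback.

Therefore the answer is feedback.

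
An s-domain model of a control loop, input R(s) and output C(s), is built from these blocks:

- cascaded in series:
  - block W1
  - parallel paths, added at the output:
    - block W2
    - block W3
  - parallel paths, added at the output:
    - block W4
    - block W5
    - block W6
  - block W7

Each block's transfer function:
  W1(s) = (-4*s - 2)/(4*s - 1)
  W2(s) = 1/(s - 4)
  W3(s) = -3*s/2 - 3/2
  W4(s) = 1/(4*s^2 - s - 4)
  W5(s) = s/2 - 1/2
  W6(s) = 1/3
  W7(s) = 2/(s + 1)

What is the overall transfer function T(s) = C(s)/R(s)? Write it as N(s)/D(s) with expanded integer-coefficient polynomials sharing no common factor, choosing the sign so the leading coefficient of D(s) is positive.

Answer: (72*s^6 - 222*s^5 - 405*s^4 + 316*s^3 + 355*s^2 - 216*s - 140)/(48*s^5 - 168*s^4 - 165*s^3 + 243*s^2 + 144*s - 48)

Working:
Step 1. add W2, W3 (parallel) = (-3*s^2 + 9*s + 14)/(2*s - 8)
Step 2. sum the parallel branches W4, W5, W6 = (12*s^3 - 7*s^2 - 11*s + 10)/(24*s^2 - 6*s - 24)
Step 3. multiply W1, (W2+W3), (W4+W5+W6), W7 (series); the result is T(s) itself (integer coefficients, no common factor, positive leading denominator coefficient)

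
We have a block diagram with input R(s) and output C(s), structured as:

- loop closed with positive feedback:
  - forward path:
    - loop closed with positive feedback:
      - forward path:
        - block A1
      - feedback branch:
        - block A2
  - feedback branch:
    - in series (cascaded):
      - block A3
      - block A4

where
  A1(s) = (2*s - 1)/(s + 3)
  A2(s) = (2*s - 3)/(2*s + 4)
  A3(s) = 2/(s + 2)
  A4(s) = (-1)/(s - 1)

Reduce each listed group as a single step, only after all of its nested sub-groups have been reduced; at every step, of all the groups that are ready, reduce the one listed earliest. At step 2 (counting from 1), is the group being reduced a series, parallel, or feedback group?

Reducing step by step:

Step 1. reduce the feedback loop with forward A1 and return A2
Step 2. combine A3, A4 in series
Step 3. apply the feedback formula to [A1/(1-A1*A2)], (A3*A4)
Step 2: series.

Answer: series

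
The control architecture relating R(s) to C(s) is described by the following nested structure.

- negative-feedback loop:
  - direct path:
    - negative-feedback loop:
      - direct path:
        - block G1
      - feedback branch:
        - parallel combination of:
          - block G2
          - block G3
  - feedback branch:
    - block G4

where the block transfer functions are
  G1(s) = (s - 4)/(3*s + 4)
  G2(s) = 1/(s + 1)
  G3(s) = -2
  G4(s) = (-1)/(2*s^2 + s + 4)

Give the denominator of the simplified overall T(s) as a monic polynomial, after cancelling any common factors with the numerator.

The answer is s^4 + 29*s^3/2 + 33*s^2/2 + 67*s/2 + 18.

Reasoning:
[1] add G2, G3 (parallel) gives (-2*s - 1)/(s + 1)
[2] reduce the feedback loop with forward G1 and return (G2+G3) gives (s^2 - 3*s - 4)/(s^2 + 14*s + 8)
[3] reduce the feedback loop with forward [G1/(1+G1*(G2+G3))] and return G4 gives (2*s^4 - 5*s^3 - 7*s^2 - 16*s - 16)/(2*s^4 + 29*s^3 + 33*s^2 + 67*s + 36)
Step 3 gives the fully reduced T(s), with no common factor left to cancel. The denominator's leading coefficient is 2, so divide each of its coefficients by 2 to get the monic form.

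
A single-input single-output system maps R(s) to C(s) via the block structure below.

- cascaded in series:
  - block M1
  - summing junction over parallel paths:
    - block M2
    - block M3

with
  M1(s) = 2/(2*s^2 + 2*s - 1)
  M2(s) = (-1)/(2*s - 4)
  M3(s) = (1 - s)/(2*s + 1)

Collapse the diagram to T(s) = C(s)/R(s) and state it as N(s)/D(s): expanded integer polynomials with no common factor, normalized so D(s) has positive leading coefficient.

[1] reduce the parallel group M2, M3 = (-2*s^2 + 4*s - 5)/(4*s^2 - 6*s - 4)
[2] cascade M1, (M2+M3) - this is the overall T(s), already in the required normalized form

Therefore the answer is (-2*s^2 + 4*s - 5)/(4*s^4 - 2*s^3 - 12*s^2 - s + 2).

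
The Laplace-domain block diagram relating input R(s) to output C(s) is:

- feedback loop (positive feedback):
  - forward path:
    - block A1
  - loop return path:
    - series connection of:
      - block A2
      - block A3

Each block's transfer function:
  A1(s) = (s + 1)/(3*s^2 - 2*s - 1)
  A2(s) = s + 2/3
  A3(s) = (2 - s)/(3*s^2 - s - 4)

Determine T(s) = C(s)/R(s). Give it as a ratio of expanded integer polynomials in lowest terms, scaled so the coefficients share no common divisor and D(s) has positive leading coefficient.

(1) series reduction of A2, A3 = (-3*s^2 + 4*s + 4)/(9*s^2 - 3*s - 12)
(2) reduce the feedback loop with forward A1 and return (A2*A3) - this is the overall T(s), already in the required normalized form

Final answer: (9*s^2 - 3*s - 12)/(27*s^3 - 51*s^2 + 11*s + 8)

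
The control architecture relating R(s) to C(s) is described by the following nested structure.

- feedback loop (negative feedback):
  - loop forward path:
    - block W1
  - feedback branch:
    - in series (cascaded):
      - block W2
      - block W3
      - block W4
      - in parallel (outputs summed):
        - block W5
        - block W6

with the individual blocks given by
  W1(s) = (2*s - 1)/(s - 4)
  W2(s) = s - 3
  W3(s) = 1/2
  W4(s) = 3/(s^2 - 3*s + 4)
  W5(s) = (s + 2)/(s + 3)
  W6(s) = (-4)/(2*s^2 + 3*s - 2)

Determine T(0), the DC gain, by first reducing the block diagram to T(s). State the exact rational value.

Step 1. reduce the parallel group W5, W6 = (2*s^3 + 7*s^2 - 16)/(2*s^3 + 9*s^2 + 7*s - 6)
Step 2. multiply W2, W3, W4, (W5+W6) (series) = (6*s^4 + 3*s^3 - 63*s^2 - 48*s + 144)/(4*s^5 + 6*s^4 - 24*s^3 + 18*s^2 + 92*s - 48)
Step 3. reduce the feedback loop with forward W1 and return (W2*W3*W4*(W5+W6)) = (4*s^5 + 6*s^4 - 24*s^3 + 18*s^2 + 92*s - 48)/(2*s^5 + 2*s^4 - 23*s^3 - 19*s^2 - 16*s - 48)
That last expression is T(s); at s = 0 only the constant terms survive, so T(0) = -48/(-48) = 1.

Answer: 1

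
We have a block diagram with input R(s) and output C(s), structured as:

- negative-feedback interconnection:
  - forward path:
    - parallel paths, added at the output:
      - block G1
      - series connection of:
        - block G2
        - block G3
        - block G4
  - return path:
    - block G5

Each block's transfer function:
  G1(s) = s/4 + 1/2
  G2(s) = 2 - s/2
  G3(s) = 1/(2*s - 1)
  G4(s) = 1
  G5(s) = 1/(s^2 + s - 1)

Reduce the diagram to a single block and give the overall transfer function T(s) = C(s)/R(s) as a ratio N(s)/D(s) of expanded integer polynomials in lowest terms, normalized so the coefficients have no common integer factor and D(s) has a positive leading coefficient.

The answer is (2*s^4 + 3*s^3 + 5*s^2 + 5*s - 6)/(8*s^3 + 6*s^2 - 11*s + 10).

Reasoning:
(1) reduce the series chain G2, G3, G4 -> (4 - s)/(4*s - 2)
(2) add G1, (G2*G3*G4) (parallel) -> (2*s^2 + s + 6)/(8*s - 4)
(3) reduce the feedback loop with forward (G1+(G2*G3*G4)) and return G5 - this is the overall T(s), already in the required normalized form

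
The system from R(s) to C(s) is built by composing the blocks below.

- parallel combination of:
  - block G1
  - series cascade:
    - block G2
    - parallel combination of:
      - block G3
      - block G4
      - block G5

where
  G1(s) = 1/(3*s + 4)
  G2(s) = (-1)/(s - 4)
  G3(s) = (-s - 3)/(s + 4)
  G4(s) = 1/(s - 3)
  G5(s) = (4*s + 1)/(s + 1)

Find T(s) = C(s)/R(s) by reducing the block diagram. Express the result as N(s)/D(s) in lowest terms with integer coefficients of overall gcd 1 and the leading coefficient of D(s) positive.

Reducing step by step:

Step 1 - combine G3, G4, G5 in parallel gives (3*s^3 + 5*s^2 - 33*s + 1)/(s^3 + 2*s^2 - 11*s - 12)
Step 2 - series reduction of G2, (G3+G4+G5) gives (-3*s^3 - 5*s^2 + 33*s - 1)/(s^4 - 2*s^3 - 19*s^2 + 32*s + 48)
Step 3 - reduce the parallel group G1, (G2*(G3+G4+G5)), which is the overall transfer function T(s) = C(s)/R(s) in lowest terms

Answer: (-8*s^4 - 29*s^3 + 60*s^2 + 161*s + 44)/(3*s^5 - 2*s^4 - 65*s^3 + 20*s^2 + 272*s + 192)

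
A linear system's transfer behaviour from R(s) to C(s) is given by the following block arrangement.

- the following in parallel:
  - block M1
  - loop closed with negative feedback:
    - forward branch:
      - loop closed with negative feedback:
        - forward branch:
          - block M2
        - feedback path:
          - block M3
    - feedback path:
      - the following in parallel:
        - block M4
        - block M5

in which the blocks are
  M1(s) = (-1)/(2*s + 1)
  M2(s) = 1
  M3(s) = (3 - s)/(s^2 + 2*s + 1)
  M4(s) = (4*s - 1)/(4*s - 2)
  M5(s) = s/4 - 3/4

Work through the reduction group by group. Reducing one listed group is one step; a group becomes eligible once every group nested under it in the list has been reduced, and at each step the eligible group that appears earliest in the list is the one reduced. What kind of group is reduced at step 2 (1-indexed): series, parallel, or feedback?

Step 1 - close the feedback loop around M2, M3
Step 2 - sum the parallel branches M4, M5
Step 3 - close the feedback loop around [M2/(1+M2*M3)], (M4+M5)
Step 4 - combine M1, [[M2/(1+M2*M3)]/(1+[M2/(1+M2*M3)]*(M4+M5))] in parallel
At step 2 the group reduced is parallel.

Final answer: parallel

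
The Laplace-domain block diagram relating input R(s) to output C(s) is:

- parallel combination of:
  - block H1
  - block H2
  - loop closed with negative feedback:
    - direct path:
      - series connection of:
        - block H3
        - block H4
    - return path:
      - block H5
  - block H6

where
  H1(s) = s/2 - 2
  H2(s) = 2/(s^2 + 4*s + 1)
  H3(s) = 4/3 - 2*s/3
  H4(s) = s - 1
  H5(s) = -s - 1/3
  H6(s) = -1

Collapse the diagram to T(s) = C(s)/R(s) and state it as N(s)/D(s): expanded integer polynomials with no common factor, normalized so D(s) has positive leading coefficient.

Answer: (6*s^6 - 28*s^5 - 112*s^4 + 345*s^3 - 24*s^2 - 371*s - 50)/(12*s^5 + 16*s^4 - 104*s^3 + 42*s^2 + 116*s + 26)

Working:
Step 1. cascade H3, H4 -> -2*s^2/3 + 2*s - 4/3
Step 2. feedback reduction of (H3*H4), H5 -> (-6*s^2 + 18*s - 12)/(6*s^3 - 16*s^2 + 6*s + 13)
Step 3. sum the parallel branches H1, H2, [(H3*H4)/(1+(H3*H4)*H5)], H6, giving the overall T(s)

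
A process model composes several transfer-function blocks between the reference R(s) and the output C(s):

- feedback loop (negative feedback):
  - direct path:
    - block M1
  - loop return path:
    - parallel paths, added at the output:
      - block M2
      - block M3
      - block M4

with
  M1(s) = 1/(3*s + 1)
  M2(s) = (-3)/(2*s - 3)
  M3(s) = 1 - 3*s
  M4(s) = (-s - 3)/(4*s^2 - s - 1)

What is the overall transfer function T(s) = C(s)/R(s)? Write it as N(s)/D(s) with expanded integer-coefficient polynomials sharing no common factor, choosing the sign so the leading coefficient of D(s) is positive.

(1) combine M2, M3, M4 in parallel: (-24*s^4 + 50*s^3 - 31*s^2 - 8*s + 15)/(8*s^3 - 14*s^2 + s + 3)
(2) collapse the loop (M1 forward, (M2+M3+M4) return) - this is the overall T(s), already in the required normalized form

Final answer: (8*s^3 - 14*s^2 + s + 3)/(16*s^3 - 42*s^2 + 2*s + 18)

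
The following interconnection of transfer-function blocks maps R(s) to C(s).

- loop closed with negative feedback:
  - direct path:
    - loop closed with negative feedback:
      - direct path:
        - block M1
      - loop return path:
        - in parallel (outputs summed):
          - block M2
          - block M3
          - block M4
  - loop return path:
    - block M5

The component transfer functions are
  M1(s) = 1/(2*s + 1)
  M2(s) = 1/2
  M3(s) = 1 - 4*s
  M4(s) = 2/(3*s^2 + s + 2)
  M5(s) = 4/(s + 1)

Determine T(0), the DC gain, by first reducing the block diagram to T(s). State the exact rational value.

First reduce the diagram to T(s).

1. parallel reduction of M2, M3, M4; result (-24*s^3 + s^2 - 13*s + 10)/(6*s^2 + 2*s + 4)
2. collapse the loop (M1 forward, (M2+M3+M4) return); result (-6*s^2 - 2*s - 4)/(12*s^3 - 11*s^2 + 3*s - 14)
3. apply the feedback formula to [M1/(1+M1*(M2+M3+M4))], M5; result (-6*s^3 - 8*s^2 - 6*s - 4)/(12*s^4 + s^3 - 32*s^2 - 19*s - 30)
Step 3 gives the overall T(s). Then T(0) = -4/(-30) = 2/15.

Answer: 2/15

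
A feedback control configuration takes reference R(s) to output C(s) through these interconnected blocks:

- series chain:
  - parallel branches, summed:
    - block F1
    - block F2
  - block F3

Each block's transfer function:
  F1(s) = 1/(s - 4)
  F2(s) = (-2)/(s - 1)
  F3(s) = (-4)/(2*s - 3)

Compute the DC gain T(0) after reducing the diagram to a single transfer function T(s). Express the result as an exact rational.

The answer is 7/3.

Reasoning:
Step 1: parallel reduction of F1, F2 -> (7 - s)/(s^2 - 5*s + 4)
Step 2: cascade (F1+F2), F3 -> (4*s - 28)/(2*s^3 - 13*s^2 + 23*s - 12)
Step 2 gives the overall T(s). Then T(0) = -28/(-12) = 7/3.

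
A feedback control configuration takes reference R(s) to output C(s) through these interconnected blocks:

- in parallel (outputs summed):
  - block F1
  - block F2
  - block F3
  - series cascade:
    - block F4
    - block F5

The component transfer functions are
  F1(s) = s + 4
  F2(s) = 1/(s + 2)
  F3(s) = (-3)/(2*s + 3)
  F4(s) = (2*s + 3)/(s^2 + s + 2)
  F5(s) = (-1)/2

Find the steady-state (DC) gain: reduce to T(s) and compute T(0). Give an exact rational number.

The answer is 11/4.

Reasoning:
Step 1: reduce the series chain F4, F5 = (-2*s - 3)/(2*s^2 + 2*s + 4)
Step 2: sum the parallel branches F1, F2, F3, (F4*F5) = (4*s^5 + 34*s^4 + 100*s^3 + 148*s^2 + 141*s + 66)/(4*s^4 + 18*s^3 + 34*s^2 + 40*s + 24)
DC gain: substitute s = 0 into T(s) from step 2: T(0) = 66/24 = 11/4.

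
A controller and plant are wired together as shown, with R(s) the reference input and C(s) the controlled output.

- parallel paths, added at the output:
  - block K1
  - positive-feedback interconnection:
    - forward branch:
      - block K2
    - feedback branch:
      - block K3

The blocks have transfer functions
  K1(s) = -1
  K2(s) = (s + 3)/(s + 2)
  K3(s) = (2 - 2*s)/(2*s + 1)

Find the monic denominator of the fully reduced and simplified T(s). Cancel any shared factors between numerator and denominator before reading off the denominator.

Answer: s^2 + 9*s/4 - 1

Working:
Step 1 - feedback reduction of K2, K3 -> (2*s^2 + 7*s + 3)/(4*s^2 + 9*s - 4)
Step 2 - combine K1, [K2/(1-K2*K3)] in parallel -> (-2*s^2 - 2*s + 7)/(4*s^2 + 9*s - 4)
That last expression is T(s), already simplified. Scaling its denominator by 1/4 (the reciprocal of the leading coefficient) yields the monic denominator.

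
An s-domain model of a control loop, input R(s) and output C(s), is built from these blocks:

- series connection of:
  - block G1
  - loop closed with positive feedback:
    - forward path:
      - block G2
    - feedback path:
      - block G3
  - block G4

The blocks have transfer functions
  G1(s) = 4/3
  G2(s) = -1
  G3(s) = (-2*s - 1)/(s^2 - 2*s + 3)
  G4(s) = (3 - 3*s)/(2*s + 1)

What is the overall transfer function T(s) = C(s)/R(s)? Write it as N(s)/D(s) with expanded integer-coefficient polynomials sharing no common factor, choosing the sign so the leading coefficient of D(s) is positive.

Step 1. feedback reduction of G2, G3: (-s^2 + 2*s - 3)/(s^2 - 4*s + 2)
Step 2. combine G1, [G2/(1-G2*G3)], G4 in series, which is the overall transfer function T(s) = C(s)/R(s) in lowest terms

Therefore the answer is (4*s^3 - 12*s^2 + 20*s - 12)/(2*s^3 - 7*s^2 + 2).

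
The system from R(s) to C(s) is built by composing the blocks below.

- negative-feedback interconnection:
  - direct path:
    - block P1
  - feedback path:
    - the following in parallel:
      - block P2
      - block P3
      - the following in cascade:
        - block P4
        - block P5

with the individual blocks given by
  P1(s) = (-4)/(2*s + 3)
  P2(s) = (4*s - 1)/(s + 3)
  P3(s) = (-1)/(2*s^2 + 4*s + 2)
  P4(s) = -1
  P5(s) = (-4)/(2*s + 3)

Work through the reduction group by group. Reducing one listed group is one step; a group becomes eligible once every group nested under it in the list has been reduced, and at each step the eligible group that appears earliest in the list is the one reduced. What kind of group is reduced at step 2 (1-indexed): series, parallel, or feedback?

Step 1 - series reduction of P4, P5
Step 2 - combine P2, P3, (P4*P5) in parallel
Step 3 - feedback reduction of P1, (P2+P3+(P4*P5))
At step 2 the group reduced is parallel.

Hence the answer: parallel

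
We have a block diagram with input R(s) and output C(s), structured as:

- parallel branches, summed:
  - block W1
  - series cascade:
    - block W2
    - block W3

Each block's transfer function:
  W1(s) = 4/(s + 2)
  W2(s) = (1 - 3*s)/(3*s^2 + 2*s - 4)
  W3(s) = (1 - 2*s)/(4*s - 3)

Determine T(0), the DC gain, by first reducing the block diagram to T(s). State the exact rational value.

The answer is 25/12.

Reasoning:
Step 1. series reduction of W2, W3 gives (6*s^2 - 5*s + 1)/(12*s^3 - s^2 - 22*s + 12)
Step 2. combine W1, (W2*W3) in parallel gives (54*s^3 + 3*s^2 - 97*s + 50)/(12*s^4 + 23*s^3 - 24*s^2 - 32*s + 24)
That last expression is T(s); at s = 0 only the constant terms survive, so T(0) = 50/24 = 25/12.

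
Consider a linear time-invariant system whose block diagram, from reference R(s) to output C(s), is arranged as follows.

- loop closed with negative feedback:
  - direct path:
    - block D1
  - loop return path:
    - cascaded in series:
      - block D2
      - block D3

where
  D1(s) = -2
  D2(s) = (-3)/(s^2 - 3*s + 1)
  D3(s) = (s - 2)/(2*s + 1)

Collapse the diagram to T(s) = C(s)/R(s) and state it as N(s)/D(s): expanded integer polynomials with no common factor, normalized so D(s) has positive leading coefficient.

The answer is (-4*s^3 + 10*s^2 + 2*s - 2)/(2*s^3 - 5*s^2 + 5*s - 11).

Reasoning:
Step 1. series reduction of D2, D3: (6 - 3*s)/(2*s^3 - 5*s^2 - s + 1)
Step 2. collapse the loop (D1 forward, (D2*D3) return), giving the overall T(s)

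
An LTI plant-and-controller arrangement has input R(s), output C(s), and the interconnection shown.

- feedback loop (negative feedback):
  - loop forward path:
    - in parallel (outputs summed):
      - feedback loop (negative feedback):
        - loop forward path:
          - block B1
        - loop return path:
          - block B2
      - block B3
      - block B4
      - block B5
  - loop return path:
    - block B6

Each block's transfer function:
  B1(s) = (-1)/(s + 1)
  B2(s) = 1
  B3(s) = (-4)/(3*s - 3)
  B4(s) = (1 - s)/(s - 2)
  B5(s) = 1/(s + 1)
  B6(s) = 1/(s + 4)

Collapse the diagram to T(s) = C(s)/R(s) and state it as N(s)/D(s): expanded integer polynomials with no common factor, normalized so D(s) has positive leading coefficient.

(1) collapse the loop (B1 forward, B2 return) -> (-1)/s
(2) parallel reduction of [B1/(1+B1*B2)], B3, B4, B5 -> (-3*s^4 - s^3 + 4*s^2 + 14*s - 6)/(3*s^4 - 6*s^3 - 3*s^2 + 6*s)
(3) collapse the loop (([B1/(1+B1*B2)]+B3+B4+B5) forward, B6 return), which is the overall transfer function T(s) = C(s)/R(s) in lowest terms

Answer: (-3*s^5 - 13*s^4 + 30*s^2 + 50*s - 24)/(3*s^5 + 3*s^4 - 28*s^3 - 2*s^2 + 38*s - 6)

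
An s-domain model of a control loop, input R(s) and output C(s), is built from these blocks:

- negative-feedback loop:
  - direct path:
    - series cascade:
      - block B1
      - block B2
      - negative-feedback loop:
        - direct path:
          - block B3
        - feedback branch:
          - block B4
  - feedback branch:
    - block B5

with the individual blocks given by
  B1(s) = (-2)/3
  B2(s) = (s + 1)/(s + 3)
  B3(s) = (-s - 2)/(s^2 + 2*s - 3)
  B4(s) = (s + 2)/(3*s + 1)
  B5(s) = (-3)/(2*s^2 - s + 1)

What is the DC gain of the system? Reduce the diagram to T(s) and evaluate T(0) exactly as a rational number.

1. close the feedback loop around B3, B4; result (-3*s^2 - 7*s - 2)/(3*s^3 + 6*s^2 - 11*s - 7)
2. combine B1, B2, [B3/(1+B3*B4)] in series; result (6*s^3 + 20*s^2 + 18*s + 4)/(9*s^4 + 45*s^3 + 21*s^2 - 120*s - 63)
3. collapse the loop ((B1*B2*[B3/(1+B3*B4)]) forward, B5 return); result (12*s^5 + 34*s^4 + 22*s^3 + 10*s^2 + 14*s + 4)/(18*s^6 + 81*s^5 + 6*s^4 - 234*s^3 - 45*s^2 - 111*s - 75)
That last expression is T(s); at s = 0 only the constant terms survive, so T(0) = 4/(-75) = -4/75.

Therefore the answer is -4/75.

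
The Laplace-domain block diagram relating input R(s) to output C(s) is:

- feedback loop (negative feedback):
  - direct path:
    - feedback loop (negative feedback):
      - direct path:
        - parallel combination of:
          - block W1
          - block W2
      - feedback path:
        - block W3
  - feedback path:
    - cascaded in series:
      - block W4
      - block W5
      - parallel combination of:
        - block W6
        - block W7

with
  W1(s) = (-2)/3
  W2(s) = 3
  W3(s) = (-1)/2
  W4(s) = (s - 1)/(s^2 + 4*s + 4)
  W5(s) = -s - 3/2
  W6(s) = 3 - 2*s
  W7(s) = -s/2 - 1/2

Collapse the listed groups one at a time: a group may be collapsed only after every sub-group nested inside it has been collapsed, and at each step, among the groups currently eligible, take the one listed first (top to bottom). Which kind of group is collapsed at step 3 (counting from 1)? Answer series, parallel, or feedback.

The answer is parallel.

Reasoning:
Step 1. sum the parallel branches W1, W2
Step 2. reduce the feedback loop with forward (W1+W2) and return W3
Step 3. reduce the parallel group W6, W7
Step 4. multiply W4, W5, (W6+W7) (series)
Step 5. reduce the feedback loop with forward [(W1+W2)/(1+(W1+W2)*W3)] and return (W4*W5*(W6+W7))
The group at step 3 is a parallel group.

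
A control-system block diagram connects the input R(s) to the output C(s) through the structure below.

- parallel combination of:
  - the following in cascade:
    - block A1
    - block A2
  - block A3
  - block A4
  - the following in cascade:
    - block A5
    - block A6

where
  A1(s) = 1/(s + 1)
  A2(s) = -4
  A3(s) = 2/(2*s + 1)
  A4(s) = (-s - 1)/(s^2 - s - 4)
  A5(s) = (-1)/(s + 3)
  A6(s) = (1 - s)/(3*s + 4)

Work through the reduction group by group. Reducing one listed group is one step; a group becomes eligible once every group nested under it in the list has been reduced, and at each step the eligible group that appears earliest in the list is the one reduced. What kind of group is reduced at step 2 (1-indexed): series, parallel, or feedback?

Answer: series

Working:
Step 1 - multiply A1, A2 (series)
Step 2 - combine A5, A6 in series
Step 3 - reduce the parallel group (A1*A2), A3, A4, (A5*A6)
The group at step 2 is a series group.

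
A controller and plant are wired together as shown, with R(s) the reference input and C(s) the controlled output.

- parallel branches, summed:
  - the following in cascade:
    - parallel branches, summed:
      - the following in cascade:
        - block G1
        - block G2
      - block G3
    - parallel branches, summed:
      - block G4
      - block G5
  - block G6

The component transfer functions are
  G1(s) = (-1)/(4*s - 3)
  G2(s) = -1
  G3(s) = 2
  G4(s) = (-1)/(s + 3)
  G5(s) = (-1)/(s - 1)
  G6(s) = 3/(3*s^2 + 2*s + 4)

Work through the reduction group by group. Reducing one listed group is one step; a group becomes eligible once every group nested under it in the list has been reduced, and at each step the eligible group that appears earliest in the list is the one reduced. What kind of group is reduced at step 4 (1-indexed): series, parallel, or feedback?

Step 1: cascade G1, G2
Step 2: parallel reduction of (G1*G2), G3
Step 3: reduce the parallel group G4, G5
Step 4: cascade ((G1*G2)+G3), (G4+G5)
Step 5: parallel reduction of (((G1*G2)+G3)*(G4+G5)), G6
So the answer for step 4 is series.

Therefore the answer is series.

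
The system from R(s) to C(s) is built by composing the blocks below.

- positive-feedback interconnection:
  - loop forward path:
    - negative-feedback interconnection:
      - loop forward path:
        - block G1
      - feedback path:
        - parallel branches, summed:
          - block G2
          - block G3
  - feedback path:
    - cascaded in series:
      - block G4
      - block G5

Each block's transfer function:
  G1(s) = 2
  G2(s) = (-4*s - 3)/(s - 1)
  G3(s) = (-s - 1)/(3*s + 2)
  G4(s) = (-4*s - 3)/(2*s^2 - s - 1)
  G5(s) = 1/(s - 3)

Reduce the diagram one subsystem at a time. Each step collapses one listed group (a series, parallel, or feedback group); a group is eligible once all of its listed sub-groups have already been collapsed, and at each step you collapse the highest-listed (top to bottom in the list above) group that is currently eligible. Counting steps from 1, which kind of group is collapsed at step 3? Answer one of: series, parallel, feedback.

1. reduce the parallel group G2, G3
2. apply the feedback formula to G1, (G2+G3)
3. reduce the series chain G4, G5
4. apply the feedback formula to [G1/(1+G1*(G2+G3))], (G4*G5)
Step 3: series.

Hence the answer: series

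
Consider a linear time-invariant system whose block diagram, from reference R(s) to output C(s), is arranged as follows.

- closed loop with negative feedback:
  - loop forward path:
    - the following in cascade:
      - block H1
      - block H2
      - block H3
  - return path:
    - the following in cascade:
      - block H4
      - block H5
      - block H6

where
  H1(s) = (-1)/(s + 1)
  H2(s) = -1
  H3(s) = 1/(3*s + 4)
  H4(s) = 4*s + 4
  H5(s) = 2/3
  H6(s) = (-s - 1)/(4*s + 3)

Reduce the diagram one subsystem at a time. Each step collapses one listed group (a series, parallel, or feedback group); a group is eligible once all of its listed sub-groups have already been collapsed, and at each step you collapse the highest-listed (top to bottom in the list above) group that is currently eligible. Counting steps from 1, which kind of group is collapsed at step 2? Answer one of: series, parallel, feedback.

Answer: series

Working:
Step 1 - reduce the series chain H1, H2, H3
Step 2 - cascade H4, H5, H6
Step 3 - close the feedback loop around (H1*H2*H3), (H4*H5*H6)
Step 2 collapses a series group.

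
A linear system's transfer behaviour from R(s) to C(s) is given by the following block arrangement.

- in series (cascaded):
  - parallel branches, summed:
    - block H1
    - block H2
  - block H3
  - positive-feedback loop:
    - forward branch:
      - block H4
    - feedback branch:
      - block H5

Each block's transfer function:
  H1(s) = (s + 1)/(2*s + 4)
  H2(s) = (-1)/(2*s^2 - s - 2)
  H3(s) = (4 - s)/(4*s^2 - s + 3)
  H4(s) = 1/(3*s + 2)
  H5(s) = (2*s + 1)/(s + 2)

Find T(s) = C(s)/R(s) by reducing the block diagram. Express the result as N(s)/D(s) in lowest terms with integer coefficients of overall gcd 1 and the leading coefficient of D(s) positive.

First reduce the diagram to T(s).

(1) add H1, H2 (parallel), giving (2*s^3 + s^2 - 5*s - 6)/(4*s^3 + 6*s^2 - 8*s - 8)
(2) apply the feedback formula to H4, H5, giving (s + 2)/(3*s^2 + 6*s + 3)
(3) series reduction of (H1+H2), H3, [H4/(1-H4*H5)], which is the overall transfer function T(s) = C(s)/R(s) in lowest terms

Answer: (-2*s^4 + 7*s^3 + 9*s^2 - 14*s - 24)/(48*s^6 + 60*s^5 - 30*s^4 - 54*s^3 - 54*s^2 - 78*s - 36)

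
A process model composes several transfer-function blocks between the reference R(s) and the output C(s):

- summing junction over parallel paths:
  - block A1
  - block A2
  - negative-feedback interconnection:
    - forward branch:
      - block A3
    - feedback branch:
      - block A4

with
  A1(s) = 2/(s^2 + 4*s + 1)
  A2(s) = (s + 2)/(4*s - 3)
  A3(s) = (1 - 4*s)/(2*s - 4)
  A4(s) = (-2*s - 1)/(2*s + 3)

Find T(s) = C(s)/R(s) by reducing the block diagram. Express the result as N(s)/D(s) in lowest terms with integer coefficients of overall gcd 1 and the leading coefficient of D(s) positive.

Reducing step by step:

[1] close the feedback loop around A3, A4 = (-8*s^2 - 10*s + 3)/(12*s^2 - 13)
[2] sum the parallel branches A1, A2, [A3/(1+A3*A4)]: this yields T(s), and no further normalization is needed

Answer: (-20*s^5 - 72*s^4 + 137*s^3 + 17*s^2 - 215*s + 43)/(48*s^5 + 156*s^4 - 148*s^3 - 205*s^2 + 104*s + 39)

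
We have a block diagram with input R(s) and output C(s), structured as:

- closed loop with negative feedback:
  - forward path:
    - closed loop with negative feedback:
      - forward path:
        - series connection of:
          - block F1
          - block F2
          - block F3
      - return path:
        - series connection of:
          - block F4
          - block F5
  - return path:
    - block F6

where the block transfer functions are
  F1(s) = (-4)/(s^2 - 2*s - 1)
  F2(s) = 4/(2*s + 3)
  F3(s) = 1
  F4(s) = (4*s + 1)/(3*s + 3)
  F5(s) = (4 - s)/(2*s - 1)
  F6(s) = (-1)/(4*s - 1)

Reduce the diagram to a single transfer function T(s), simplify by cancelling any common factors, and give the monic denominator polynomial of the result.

Reducing step by step:

[1] multiply F1, F2, F3 (series) gives (-16)/(2*s^3 - s^2 - 8*s - 3)
[2] multiply F4, F5 (series) gives (-4*s^2 + 15*s + 4)/(6*s^2 + 3*s - 3)
[3] reduce the feedback loop with forward (F1*F2*F3) and return (F4*F5) gives (-96*s^2 - 48*s + 48)/(12*s^5 - 57*s^3 + 25*s^2 - 225*s - 55)
[4] collapse the loop ([(F1*F2*F3)/(1+(F1*F2*F3)*(F4*F5))] forward, F6 return) gives (-384*s^3 - 96*s^2 + 240*s - 48)/(48*s^6 - 12*s^5 - 228*s^4 + 157*s^3 - 829*s^2 + 53*s + 7)
T(s) is the step-4 result (common factors already cancelled). Leading coefficient of the denominator: 48. Divide through by 48 for the monic polynomial.

Answer: s^6 - s^5/4 - 19*s^4/4 + 157*s^3/48 - 829*s^2/48 + 53*s/48 + 7/48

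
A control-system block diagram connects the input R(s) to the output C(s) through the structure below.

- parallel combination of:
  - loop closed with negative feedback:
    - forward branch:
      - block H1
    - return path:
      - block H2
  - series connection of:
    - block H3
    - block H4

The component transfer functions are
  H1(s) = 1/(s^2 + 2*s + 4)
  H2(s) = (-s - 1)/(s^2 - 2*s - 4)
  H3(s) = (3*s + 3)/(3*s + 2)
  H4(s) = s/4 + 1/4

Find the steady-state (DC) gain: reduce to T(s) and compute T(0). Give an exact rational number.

Reducing step by step:

1. collapse the loop (H1 forward, H2 return) -> (s^2 - 2*s - 4)/(s^4 - 4*s^2 - 17*s - 17)
2. series reduction of H3, H4 -> (3*s^2 + 6*s + 3)/(12*s + 8)
3. add [H1/(1+H1*H2)], (H3*H4) (parallel) -> (3*s^6 + 6*s^5 - 9*s^4 - 63*s^3 - 181*s^2 - 217*s - 83)/(12*s^5 + 8*s^4 - 48*s^3 - 236*s^2 - 340*s - 136)
The step-3 result is T(s). Setting s = 0: T(0) = -83/(-136) = 83/136.

Answer: 83/136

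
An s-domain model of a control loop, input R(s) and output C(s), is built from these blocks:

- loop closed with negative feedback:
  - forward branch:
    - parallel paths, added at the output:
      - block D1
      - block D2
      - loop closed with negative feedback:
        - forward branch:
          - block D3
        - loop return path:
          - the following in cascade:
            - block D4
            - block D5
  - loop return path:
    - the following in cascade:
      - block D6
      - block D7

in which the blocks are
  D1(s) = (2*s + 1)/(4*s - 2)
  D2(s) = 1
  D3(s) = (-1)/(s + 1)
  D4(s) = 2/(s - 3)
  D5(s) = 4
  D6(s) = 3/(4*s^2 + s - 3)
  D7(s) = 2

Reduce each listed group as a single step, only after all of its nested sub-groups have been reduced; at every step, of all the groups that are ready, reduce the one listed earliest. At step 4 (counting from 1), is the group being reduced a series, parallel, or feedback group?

(1) multiply D4, D5 (series)
(2) feedback reduction of D3, (D4*D5)
(3) add D1, D2, [D3/(1+D3*(D4*D5))] (parallel)
(4) multiply D6, D7 (series)
(5) collapse the loop ((D1+D2+[D3/(1+D3*(D4*D5))]) forward, (D6*D7) return)
Step 4: series.

Final answer: series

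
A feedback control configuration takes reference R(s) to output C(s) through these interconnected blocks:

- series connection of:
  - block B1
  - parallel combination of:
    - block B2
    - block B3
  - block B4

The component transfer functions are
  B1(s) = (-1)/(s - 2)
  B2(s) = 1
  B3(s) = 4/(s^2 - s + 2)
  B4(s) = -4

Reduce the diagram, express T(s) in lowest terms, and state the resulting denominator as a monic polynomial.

The answer is s^3 - 3*s^2 + 4*s - 4.

Reasoning:
Step 1 - parallel reduction of B2, B3: (s^2 - s + 6)/(s^2 - s + 2)
Step 2 - series reduction of B1, (B2+B3), B4: (4*s^2 - 4*s + 24)/(s^3 - 3*s^2 + 4*s - 4)
The result of step 2 is T(s) in lowest terms. Its denominator already has leading coefficient 1, so it is monic as it stands.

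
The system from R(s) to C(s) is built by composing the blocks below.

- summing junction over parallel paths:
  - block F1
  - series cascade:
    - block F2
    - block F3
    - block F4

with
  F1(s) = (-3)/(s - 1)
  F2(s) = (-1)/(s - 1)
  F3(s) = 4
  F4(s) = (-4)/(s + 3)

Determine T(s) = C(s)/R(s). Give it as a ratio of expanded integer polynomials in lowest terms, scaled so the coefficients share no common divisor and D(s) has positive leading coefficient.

1. combine F2, F3, F4 in series; result 16/(s^2 + 2*s - 3)
2. reduce the parallel group F1, (F2*F3*F4), giving the overall T(s)

Final answer: (7 - 3*s)/(s^2 + 2*s - 3)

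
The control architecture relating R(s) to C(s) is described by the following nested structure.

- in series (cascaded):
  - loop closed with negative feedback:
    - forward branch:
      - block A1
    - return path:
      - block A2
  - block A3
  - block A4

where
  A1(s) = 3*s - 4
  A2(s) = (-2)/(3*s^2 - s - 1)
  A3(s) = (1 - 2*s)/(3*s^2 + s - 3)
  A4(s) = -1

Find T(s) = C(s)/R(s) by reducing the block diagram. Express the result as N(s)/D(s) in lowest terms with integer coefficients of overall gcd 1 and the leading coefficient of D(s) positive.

Answer: (18*s^4 - 39*s^3 + 17*s^2 + 7*s - 4)/(9*s^4 - 18*s^3 + 5*s^2 + 28*s - 21)

Working:
Step 1. close the feedback loop around A1, A2; result (9*s^3 - 15*s^2 + s + 4)/(3*s^2 - 7*s + 7)
Step 2. series reduction of [A1/(1+A1*A2)], A3, A4 - this is the overall T(s), already in the required normalized form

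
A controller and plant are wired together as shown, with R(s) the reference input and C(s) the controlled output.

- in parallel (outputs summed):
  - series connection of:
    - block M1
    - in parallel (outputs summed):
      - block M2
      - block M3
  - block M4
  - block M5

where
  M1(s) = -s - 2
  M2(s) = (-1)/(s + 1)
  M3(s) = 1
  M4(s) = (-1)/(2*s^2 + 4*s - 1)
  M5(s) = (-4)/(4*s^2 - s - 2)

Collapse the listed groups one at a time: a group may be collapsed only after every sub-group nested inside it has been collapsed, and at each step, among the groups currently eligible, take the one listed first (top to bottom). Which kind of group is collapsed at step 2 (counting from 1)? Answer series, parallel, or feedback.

Step 1 - add M2, M3 (parallel)
Step 2 - cascade M1, (M2+M3)
Step 3 - add (M1*(M2+M3)), M4, M5 (parallel)
So the answer for step 2 is series.

Hence the answer: series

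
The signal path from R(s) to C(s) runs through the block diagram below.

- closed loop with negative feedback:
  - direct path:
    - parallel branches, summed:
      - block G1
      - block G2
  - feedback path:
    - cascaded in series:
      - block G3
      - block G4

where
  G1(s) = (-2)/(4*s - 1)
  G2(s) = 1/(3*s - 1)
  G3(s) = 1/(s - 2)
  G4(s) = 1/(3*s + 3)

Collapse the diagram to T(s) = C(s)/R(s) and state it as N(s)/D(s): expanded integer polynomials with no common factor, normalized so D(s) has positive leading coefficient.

(1) sum the parallel branches G1, G2: (1 - 2*s)/(12*s^2 - 7*s + 1)
(2) combine G3, G4 in series: 1/(3*s^2 - 3*s - 6)
(3) feedback reduction of (G1+G2), (G3*G4) - this is the overall T(s), already in the required normalized form

Answer: (-6*s^3 + 9*s^2 + 9*s - 6)/(36*s^4 - 57*s^3 - 48*s^2 + 37*s - 5)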